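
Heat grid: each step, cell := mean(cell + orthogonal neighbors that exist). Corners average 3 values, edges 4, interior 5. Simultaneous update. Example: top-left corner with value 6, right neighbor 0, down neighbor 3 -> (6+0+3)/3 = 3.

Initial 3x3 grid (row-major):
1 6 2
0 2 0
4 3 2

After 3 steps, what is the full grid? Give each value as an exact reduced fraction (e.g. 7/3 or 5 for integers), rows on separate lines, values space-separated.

After step 1:
  7/3 11/4 8/3
  7/4 11/5 3/2
  7/3 11/4 5/3
After step 2:
  41/18 199/80 83/36
  517/240 219/100 241/120
  41/18 179/80 71/36
After step 3:
  2491/1080 11113/4800 4897/2160
  32039/14400 4431/2000 15257/7200
  2401/1080 3471/1600 4477/2160

Answer: 2491/1080 11113/4800 4897/2160
32039/14400 4431/2000 15257/7200
2401/1080 3471/1600 4477/2160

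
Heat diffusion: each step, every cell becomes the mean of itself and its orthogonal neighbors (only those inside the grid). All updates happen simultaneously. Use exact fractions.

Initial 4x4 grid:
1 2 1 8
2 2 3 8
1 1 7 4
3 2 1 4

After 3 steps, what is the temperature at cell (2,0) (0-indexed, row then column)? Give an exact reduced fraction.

Answer: 1557/800

Derivation:
Step 1: cell (2,0) = 7/4
Step 2: cell (2,0) = 157/80
Step 3: cell (2,0) = 1557/800
Full grid after step 3:
  785/432 8819/3600 13127/3600 5051/1080
  13693/7200 2939/1200 11399/3000 8311/1800
  1557/800 2579/1000 6851/2000 177/40
  751/360 5651/2400 1591/480 2729/720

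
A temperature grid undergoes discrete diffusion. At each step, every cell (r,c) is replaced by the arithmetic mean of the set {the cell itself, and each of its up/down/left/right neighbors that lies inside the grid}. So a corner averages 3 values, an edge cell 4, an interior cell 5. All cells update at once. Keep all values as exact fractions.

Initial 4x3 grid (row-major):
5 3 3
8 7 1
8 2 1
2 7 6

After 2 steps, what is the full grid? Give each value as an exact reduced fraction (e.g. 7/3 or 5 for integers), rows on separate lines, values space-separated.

After step 1:
  16/3 9/2 7/3
  7 21/5 3
  5 5 5/2
  17/3 17/4 14/3
After step 2:
  101/18 491/120 59/18
  323/60 237/50 361/120
  17/3 419/100 91/24
  179/36 235/48 137/36

Answer: 101/18 491/120 59/18
323/60 237/50 361/120
17/3 419/100 91/24
179/36 235/48 137/36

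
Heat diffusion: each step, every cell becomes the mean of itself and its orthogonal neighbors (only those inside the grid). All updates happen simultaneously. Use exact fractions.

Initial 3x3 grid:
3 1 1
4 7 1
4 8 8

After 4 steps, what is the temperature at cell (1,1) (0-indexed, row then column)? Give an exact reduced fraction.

Step 1: cell (1,1) = 21/5
Step 2: cell (1,1) = 227/50
Step 3: cell (1,1) = 12419/3000
Step 4: cell (1,1) = 767893/180000
Full grid after step 4:
  241567/64800 755857/216000 152453/43200
  613363/144000 767893/180000 3524803/864000
  637159/129600 466117/96000 77623/16200

Answer: 767893/180000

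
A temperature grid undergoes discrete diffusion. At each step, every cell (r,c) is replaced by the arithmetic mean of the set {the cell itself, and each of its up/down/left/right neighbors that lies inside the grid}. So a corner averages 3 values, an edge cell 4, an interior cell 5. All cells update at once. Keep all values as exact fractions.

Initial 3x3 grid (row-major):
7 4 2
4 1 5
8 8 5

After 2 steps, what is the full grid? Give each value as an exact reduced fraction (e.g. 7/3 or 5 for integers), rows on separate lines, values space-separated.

Answer: 9/2 497/120 125/36
79/15 433/100 1039/240
103/18 677/120 59/12

Derivation:
After step 1:
  5 7/2 11/3
  5 22/5 13/4
  20/3 11/2 6
After step 2:
  9/2 497/120 125/36
  79/15 433/100 1039/240
  103/18 677/120 59/12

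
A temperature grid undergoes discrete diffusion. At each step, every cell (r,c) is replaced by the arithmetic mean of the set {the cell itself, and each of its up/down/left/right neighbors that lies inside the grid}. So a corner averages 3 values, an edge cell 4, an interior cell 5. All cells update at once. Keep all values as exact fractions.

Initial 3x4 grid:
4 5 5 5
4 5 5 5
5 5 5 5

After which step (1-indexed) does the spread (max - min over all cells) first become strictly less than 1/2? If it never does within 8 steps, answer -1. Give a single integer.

Answer: 2

Derivation:
Step 1: max=5, min=13/3, spread=2/3
Step 2: max=5, min=163/36, spread=17/36
  -> spread < 1/2 first at step 2
Step 3: max=5, min=9953/2160, spread=847/2160
Step 4: max=1121/225, min=151369/32400, spread=2011/6480
Step 5: max=536287/108000, min=18309217/3888000, spread=199423/777600
Step 6: max=10684751/2160000, min=1105495133/233280000, spread=1938319/9331200
Step 7: max=958555801/194400000, min=66622322947/13996800000, spread=95747789/559872000
Step 8: max=57346856059/11664000000, min=4011470744873/839808000000, spread=940023131/6718464000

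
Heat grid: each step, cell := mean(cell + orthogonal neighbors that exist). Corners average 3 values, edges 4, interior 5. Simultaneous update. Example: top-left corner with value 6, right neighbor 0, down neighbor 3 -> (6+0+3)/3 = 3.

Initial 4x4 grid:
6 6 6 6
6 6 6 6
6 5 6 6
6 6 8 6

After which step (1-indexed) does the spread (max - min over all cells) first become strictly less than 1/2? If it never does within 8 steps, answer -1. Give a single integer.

Answer: 3

Derivation:
Step 1: max=20/3, min=23/4, spread=11/12
Step 2: max=1537/240, min=471/80, spread=31/60
Step 3: max=13687/2160, min=4739/800, spread=8917/21600
  -> spread < 1/2 first at step 3
Step 4: max=81089/12960, min=142481/24000, spread=207463/648000
Step 5: max=12083023/1944000, min=1284731/216000, spread=130111/486000
Step 6: max=360381193/58320000, min=38595341/6480000, spread=3255781/14580000
Step 7: max=10767810847/1749600000, min=1159818827/194400000, spread=82360351/437400000
Step 8: max=64394175701/10497600000, min=34852507469/5832000000, spread=2074577821/13122000000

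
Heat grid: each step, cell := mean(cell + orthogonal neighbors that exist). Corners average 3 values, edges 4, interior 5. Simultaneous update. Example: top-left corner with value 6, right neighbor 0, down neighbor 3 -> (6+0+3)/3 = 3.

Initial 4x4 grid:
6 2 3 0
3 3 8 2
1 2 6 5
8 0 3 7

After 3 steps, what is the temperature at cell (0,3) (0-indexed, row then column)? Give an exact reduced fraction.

Step 1: cell (0,3) = 5/3
Step 2: cell (0,3) = 26/9
Step 3: cell (0,3) = 3527/1080
Full grid after step 3:
  3773/1080 24499/7200 24403/7200 3527/1080
  24199/7200 2149/600 11051/3000 27343/7200
  7981/2400 863/250 2049/500 10277/2400
  63/20 2837/800 9727/2400 407/90

Answer: 3527/1080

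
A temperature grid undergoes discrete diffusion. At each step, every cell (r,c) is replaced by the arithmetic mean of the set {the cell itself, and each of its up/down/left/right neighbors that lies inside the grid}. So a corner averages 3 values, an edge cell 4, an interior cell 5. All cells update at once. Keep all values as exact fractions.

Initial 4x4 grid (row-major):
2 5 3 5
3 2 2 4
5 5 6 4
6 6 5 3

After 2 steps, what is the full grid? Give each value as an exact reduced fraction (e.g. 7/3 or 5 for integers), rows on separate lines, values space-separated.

After step 1:
  10/3 3 15/4 4
  3 17/5 17/5 15/4
  19/4 24/5 22/5 17/4
  17/3 11/2 5 4
After step 2:
  28/9 809/240 283/80 23/6
  869/240 88/25 187/50 77/20
  1093/240 457/100 437/100 41/10
  191/36 629/120 189/40 53/12

Answer: 28/9 809/240 283/80 23/6
869/240 88/25 187/50 77/20
1093/240 457/100 437/100 41/10
191/36 629/120 189/40 53/12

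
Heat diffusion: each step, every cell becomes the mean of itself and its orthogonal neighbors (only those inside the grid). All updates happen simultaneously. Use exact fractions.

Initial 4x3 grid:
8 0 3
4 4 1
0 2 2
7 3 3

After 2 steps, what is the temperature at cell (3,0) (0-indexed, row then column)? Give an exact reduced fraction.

Step 1: cell (3,0) = 10/3
Step 2: cell (3,0) = 31/9
Full grid after step 2:
  47/12 677/240 91/36
  269/80 293/100 241/120
  767/240 67/25 281/120
  31/9 239/80 101/36

Answer: 31/9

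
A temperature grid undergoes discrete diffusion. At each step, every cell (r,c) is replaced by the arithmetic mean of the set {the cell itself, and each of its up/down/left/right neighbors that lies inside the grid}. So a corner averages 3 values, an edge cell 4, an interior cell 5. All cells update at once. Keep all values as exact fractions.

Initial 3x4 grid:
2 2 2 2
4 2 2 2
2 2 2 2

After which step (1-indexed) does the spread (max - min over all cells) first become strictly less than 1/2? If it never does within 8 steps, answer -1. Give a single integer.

Step 1: max=8/3, min=2, spread=2/3
Step 2: max=307/120, min=2, spread=67/120
Step 3: max=2597/1080, min=2, spread=437/1080
  -> spread < 1/2 first at step 3
Step 4: max=1021531/432000, min=1009/500, spread=29951/86400
Step 5: max=8991821/3888000, min=6908/3375, spread=206761/777600
Step 6: max=3566595571/1555200000, min=5565671/2700000, spread=14430763/62208000
Step 7: max=211731741689/93312000000, min=449652727/216000000, spread=139854109/746496000
Step 8: max=12619911890251/5598720000000, min=40731228977/19440000000, spread=7114543559/44789760000

Answer: 3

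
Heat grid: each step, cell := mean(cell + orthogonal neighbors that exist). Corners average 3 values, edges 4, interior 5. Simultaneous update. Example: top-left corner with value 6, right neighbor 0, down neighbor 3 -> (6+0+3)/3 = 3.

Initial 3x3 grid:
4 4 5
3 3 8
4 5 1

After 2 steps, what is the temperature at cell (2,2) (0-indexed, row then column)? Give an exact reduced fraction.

Step 1: cell (2,2) = 14/3
Step 2: cell (2,2) = 73/18
Full grid after step 2:
  67/18 269/60 167/36
  473/120 98/25 1151/240
  43/12 991/240 73/18

Answer: 73/18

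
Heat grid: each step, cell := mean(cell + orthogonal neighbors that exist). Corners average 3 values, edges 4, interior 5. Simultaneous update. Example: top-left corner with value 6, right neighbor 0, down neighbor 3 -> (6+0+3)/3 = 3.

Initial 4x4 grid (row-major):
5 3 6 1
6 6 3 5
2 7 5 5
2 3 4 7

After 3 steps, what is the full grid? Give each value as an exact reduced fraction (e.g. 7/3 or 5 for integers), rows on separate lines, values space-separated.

After step 1:
  14/3 5 13/4 4
  19/4 5 5 7/2
  17/4 23/5 24/5 11/2
  7/3 4 19/4 16/3
After step 2:
  173/36 215/48 69/16 43/12
  14/3 487/100 431/100 9/2
  239/60 453/100 493/100 287/60
  127/36 941/240 1133/240 187/36
After step 3:
  2009/432 33241/7200 3337/800 595/144
  16493/3600 27427/6000 9169/2000 5153/1200
  15037/3600 26681/6000 27929/6000 17467/3600
  8231/2160 30059/7200 33779/7200 10583/2160

Answer: 2009/432 33241/7200 3337/800 595/144
16493/3600 27427/6000 9169/2000 5153/1200
15037/3600 26681/6000 27929/6000 17467/3600
8231/2160 30059/7200 33779/7200 10583/2160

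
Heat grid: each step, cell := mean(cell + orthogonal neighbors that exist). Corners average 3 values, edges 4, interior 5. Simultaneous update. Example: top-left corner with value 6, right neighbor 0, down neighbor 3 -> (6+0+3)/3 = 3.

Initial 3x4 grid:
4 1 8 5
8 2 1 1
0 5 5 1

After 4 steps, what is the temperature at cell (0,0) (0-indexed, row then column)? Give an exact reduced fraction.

Answer: 243863/64800

Derivation:
Step 1: cell (0,0) = 13/3
Step 2: cell (0,0) = 139/36
Step 3: cell (0,0) = 2081/540
Step 4: cell (0,0) = 243863/64800
Full grid after step 4:
  243863/64800 198419/54000 190219/54000 54487/16200
  1590107/432000 633703/180000 98413/30000 113711/36000
  230813/64800 91147/27000 167969/54000 95449/32400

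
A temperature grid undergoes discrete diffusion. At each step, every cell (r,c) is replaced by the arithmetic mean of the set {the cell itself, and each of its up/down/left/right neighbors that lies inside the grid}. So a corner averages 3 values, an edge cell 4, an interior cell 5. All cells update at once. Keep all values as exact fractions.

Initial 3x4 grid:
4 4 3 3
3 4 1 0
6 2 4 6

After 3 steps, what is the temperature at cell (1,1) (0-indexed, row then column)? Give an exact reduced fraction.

Answer: 2467/750

Derivation:
Step 1: cell (1,1) = 14/5
Step 2: cell (1,1) = 86/25
Step 3: cell (1,1) = 2467/750
Full grid after step 3:
  7723/2160 5983/1800 3337/1200 77/30
  53629/14400 2467/750 17651/6000 19337/7200
  3959/1080 25357/7200 22397/7200 6359/2160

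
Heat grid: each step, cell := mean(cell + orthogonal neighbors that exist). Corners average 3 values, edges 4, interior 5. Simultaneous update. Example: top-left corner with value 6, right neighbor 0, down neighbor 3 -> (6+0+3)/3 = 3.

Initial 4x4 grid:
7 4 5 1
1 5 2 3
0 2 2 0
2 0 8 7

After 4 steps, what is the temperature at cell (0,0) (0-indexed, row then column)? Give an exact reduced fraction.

Step 1: cell (0,0) = 4
Step 2: cell (0,0) = 25/6
Step 3: cell (0,0) = 2581/720
Step 4: cell (0,0) = 2971/864
Full grid after step 4:
  2971/864 242053/72000 3103/960 473/160
  52697/18000 184469/60000 59843/20000 361/120
  130261/54000 475603/180000 60823/20000 14183/4500
  142789/64800 560419/216000 74971/24000 2939/864

Answer: 2971/864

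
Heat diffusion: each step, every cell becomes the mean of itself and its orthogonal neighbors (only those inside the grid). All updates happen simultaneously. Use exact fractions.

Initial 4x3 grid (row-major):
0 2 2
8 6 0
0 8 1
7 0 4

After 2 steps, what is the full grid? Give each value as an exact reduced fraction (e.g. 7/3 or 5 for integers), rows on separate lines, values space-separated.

After step 1:
  10/3 5/2 4/3
  7/2 24/5 9/4
  23/4 3 13/4
  7/3 19/4 5/3
After step 2:
  28/9 359/120 73/36
  1043/240 321/100 349/120
  175/48 431/100 61/24
  77/18 47/16 29/9

Answer: 28/9 359/120 73/36
1043/240 321/100 349/120
175/48 431/100 61/24
77/18 47/16 29/9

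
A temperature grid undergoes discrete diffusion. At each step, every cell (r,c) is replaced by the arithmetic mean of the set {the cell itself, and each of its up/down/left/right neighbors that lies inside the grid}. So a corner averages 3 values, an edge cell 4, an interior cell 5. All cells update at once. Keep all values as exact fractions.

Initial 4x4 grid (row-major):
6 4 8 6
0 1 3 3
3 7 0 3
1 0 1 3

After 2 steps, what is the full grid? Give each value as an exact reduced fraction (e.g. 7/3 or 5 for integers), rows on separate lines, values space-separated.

After step 1:
  10/3 19/4 21/4 17/3
  5/2 3 3 15/4
  11/4 11/5 14/5 9/4
  4/3 9/4 1 7/3
After step 2:
  127/36 49/12 14/3 44/9
  139/48 309/100 89/25 11/3
  527/240 13/5 9/4 167/60
  19/9 407/240 503/240 67/36

Answer: 127/36 49/12 14/3 44/9
139/48 309/100 89/25 11/3
527/240 13/5 9/4 167/60
19/9 407/240 503/240 67/36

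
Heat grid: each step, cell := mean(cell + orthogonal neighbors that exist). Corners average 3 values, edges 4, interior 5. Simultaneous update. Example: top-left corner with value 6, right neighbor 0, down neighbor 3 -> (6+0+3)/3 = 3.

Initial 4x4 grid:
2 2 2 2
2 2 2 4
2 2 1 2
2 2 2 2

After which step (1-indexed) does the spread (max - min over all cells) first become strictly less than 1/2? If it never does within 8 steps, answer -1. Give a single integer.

Step 1: max=8/3, min=7/4, spread=11/12
Step 2: max=577/240, min=151/80, spread=31/60
Step 3: max=5047/2160, min=1539/800, spread=8917/21600
  -> spread < 1/2 first at step 3
Step 4: max=29249/12960, min=46481/24000, spread=207463/648000
Step 5: max=4307023/1944000, min=420731/216000, spread=130111/486000
Step 6: max=127101193/58320000, min=12675341/6480000, spread=3255781/14580000
Step 7: max=3769410847/1749600000, min=382218827/194400000, spread=82360351/437400000
Step 8: max=22403775701/10497600000, min=11524507469/5832000000, spread=2074577821/13122000000

Answer: 3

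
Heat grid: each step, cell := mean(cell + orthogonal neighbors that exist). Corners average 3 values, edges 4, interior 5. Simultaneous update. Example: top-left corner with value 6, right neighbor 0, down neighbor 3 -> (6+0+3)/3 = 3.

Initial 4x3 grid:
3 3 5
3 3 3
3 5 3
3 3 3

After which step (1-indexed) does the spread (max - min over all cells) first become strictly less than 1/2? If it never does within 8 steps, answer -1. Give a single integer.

Answer: 2

Derivation:
Step 1: max=11/3, min=3, spread=2/3
Step 2: max=32/9, min=19/6, spread=7/18
  -> spread < 1/2 first at step 2
Step 3: max=3767/1080, min=3893/1200, spread=2633/10800
Step 4: max=185479/54000, min=118261/36000, spread=647/4320
Step 5: max=13278617/3888000, min=4274539/1296000, spread=455/3888
Step 6: max=791464603/233280000, min=257619101/77760000, spread=186073/2332800
Step 7: max=47351237177/13996800000, min=15478218559/4665600000, spread=1833163/27993600
Step 8: max=2832799033243/839808000000, min=930798609581/279936000000, spread=80806409/1679616000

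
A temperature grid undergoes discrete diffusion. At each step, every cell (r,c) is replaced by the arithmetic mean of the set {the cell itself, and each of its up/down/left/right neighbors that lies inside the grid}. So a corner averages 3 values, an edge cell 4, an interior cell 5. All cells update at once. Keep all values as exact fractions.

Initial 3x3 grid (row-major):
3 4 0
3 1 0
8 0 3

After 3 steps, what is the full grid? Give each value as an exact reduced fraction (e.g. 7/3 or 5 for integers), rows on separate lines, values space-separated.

After step 1:
  10/3 2 4/3
  15/4 8/5 1
  11/3 3 1
After step 2:
  109/36 31/15 13/9
  247/80 227/100 37/30
  125/36 139/60 5/3
After step 3:
  5891/2160 991/450 427/270
  4743/1600 13169/6000 5953/3600
  6391/2160 8753/3600 313/180

Answer: 5891/2160 991/450 427/270
4743/1600 13169/6000 5953/3600
6391/2160 8753/3600 313/180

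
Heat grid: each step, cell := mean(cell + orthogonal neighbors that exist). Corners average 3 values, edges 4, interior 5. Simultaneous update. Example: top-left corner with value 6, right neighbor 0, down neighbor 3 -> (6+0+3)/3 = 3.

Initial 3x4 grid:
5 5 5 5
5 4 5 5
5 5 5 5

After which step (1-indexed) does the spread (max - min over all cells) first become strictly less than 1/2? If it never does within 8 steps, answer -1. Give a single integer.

Answer: 1

Derivation:
Step 1: max=5, min=19/4, spread=1/4
  -> spread < 1/2 first at step 1
Step 2: max=5, min=477/100, spread=23/100
Step 3: max=1987/400, min=23189/4800, spread=131/960
Step 4: max=35609/7200, min=209449/43200, spread=841/8640
Step 5: max=7106627/1440000, min=83857949/17280000, spread=56863/691200
Step 6: max=63810457/12960000, min=756065659/155520000, spread=386393/6220800
Step 7: max=25499641187/5184000000, min=302646276869/62208000000, spread=26795339/497664000
Step 8: max=1528113850333/311040000000, min=18178584285871/3732480000000, spread=254051069/5971968000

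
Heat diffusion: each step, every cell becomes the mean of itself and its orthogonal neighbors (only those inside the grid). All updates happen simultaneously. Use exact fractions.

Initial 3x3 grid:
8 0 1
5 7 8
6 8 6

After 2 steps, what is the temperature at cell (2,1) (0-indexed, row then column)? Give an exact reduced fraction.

Step 1: cell (2,1) = 27/4
Step 2: cell (2,1) = 1561/240
Full grid after step 2:
  89/18 127/30 25/6
  683/120 567/100 643/120
  235/36 1561/240 235/36

Answer: 1561/240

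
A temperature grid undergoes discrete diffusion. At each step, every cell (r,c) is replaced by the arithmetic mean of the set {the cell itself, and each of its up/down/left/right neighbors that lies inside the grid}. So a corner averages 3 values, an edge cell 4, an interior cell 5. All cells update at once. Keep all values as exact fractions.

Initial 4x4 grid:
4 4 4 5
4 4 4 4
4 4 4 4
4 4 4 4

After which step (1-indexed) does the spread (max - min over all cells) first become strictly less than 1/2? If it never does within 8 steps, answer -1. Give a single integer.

Answer: 1

Derivation:
Step 1: max=13/3, min=4, spread=1/3
  -> spread < 1/2 first at step 1
Step 2: max=77/18, min=4, spread=5/18
Step 3: max=905/216, min=4, spread=41/216
Step 4: max=26963/6480, min=4, spread=1043/6480
Step 5: max=803153/194400, min=4, spread=25553/194400
Step 6: max=23999459/5832000, min=72079/18000, spread=645863/5832000
Step 7: max=717481691/174960000, min=480971/120000, spread=16225973/174960000
Step 8: max=21472677983/5248800000, min=216701/54000, spread=409340783/5248800000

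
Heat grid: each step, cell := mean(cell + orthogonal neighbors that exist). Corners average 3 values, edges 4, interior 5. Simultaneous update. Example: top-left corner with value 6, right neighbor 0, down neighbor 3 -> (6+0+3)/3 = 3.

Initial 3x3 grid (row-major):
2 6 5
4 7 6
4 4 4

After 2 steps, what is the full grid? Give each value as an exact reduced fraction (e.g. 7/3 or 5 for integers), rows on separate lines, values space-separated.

Answer: 53/12 301/60 97/18
353/80 249/50 637/120
13/3 1129/240 179/36

Derivation:
After step 1:
  4 5 17/3
  17/4 27/5 11/2
  4 19/4 14/3
After step 2:
  53/12 301/60 97/18
  353/80 249/50 637/120
  13/3 1129/240 179/36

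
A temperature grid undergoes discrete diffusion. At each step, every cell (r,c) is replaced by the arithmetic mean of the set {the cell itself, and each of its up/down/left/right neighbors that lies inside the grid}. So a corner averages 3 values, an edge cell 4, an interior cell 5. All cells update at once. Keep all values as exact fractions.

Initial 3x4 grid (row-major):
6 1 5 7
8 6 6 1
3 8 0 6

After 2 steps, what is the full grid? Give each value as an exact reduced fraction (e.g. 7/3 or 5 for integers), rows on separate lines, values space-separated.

After step 1:
  5 9/2 19/4 13/3
  23/4 29/5 18/5 5
  19/3 17/4 5 7/3
After step 2:
  61/12 401/80 1031/240 169/36
  1373/240 239/50 483/100 229/60
  49/9 1283/240 911/240 37/9

Answer: 61/12 401/80 1031/240 169/36
1373/240 239/50 483/100 229/60
49/9 1283/240 911/240 37/9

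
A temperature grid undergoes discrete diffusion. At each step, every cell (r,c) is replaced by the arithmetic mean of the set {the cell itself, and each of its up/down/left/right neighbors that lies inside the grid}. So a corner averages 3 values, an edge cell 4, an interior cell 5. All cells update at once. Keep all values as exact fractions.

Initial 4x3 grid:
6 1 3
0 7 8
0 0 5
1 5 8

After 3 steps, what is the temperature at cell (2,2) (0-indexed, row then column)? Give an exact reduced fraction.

Answer: 2653/600

Derivation:
Step 1: cell (2,2) = 21/4
Step 2: cell (2,2) = 51/10
Step 3: cell (2,2) = 2653/600
Full grid after step 3:
  6467/2160 55297/14400 1013/240
  5279/1800 20813/6000 2743/600
  119/50 907/250 2653/600
  118/45 8207/2400 1649/360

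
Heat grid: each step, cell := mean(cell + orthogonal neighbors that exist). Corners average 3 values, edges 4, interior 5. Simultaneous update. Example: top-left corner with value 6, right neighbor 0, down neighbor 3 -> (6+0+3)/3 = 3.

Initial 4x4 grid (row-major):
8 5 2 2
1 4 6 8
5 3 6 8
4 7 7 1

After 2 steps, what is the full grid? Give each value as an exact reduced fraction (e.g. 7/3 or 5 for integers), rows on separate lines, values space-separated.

After step 1:
  14/3 19/4 15/4 4
  9/2 19/5 26/5 6
  13/4 5 6 23/4
  16/3 21/4 21/4 16/3
After step 2:
  167/36 509/120 177/40 55/12
  973/240 93/20 99/20 419/80
  217/48 233/50 136/25 277/48
  83/18 125/24 131/24 49/9

Answer: 167/36 509/120 177/40 55/12
973/240 93/20 99/20 419/80
217/48 233/50 136/25 277/48
83/18 125/24 131/24 49/9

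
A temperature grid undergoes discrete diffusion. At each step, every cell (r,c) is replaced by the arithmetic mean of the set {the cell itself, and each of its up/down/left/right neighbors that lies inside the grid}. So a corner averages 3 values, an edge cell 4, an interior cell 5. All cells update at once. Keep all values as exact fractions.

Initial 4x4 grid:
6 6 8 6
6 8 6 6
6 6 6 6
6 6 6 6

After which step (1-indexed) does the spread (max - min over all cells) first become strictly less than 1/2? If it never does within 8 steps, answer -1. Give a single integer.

Step 1: max=7, min=6, spread=1
Step 2: max=809/120, min=6, spread=89/120
Step 3: max=7901/1200, min=6, spread=701/1200
Step 4: max=140569/21600, min=12149/2000, spread=46799/108000
  -> spread < 1/2 first at step 4
Step 5: max=6976697/1080000, min=164671/27000, spread=389857/1080000
Step 6: max=624159959/97200000, min=165727/27000, spread=27542759/97200000
Step 7: max=6221171201/972000000, min=14970011/2430000, spread=77722267/324000000
Step 8: max=185962377101/29160000000, min=15021270971/2430000000, spread=5707125449/29160000000

Answer: 4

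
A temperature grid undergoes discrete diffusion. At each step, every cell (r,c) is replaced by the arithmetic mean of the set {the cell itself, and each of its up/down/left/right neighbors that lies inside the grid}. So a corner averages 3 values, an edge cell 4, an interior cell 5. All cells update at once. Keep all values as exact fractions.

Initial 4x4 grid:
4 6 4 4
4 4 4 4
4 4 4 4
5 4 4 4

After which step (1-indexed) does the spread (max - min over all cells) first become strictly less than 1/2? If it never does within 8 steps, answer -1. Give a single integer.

Step 1: max=14/3, min=4, spread=2/3
Step 2: max=271/60, min=4, spread=31/60
Step 3: max=9529/2160, min=4, spread=889/2160
  -> spread < 1/2 first at step 3
Step 4: max=280939/64800, min=1159/288, spread=5041/16200
Step 5: max=8395777/1944000, min=291679/72000, spread=130111/486000
Step 6: max=249992503/58320000, min=26329931/6480000, spread=3255781/14580000
Step 7: max=7470964849/1749600000, min=158700521/38880000, spread=82360351/437400000
Step 8: max=223186123639/52488000000, min=176862397/43200000, spread=2074577821/13122000000

Answer: 3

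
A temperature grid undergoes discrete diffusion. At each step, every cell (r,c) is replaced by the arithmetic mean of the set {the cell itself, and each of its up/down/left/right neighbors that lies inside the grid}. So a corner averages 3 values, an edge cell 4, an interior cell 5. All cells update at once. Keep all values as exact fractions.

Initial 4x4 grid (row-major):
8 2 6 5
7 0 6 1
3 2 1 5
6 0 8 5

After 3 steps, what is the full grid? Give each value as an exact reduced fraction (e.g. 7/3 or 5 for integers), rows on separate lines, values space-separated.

Answer: 9859/2160 29239/7200 3319/800 176/45
14147/3600 4697/1200 437/125 9707/2400
303/80 3177/1000 1543/400 9043/2400
1207/360 221/60 1091/300 3133/720

Derivation:
After step 1:
  17/3 4 19/4 4
  9/2 17/5 14/5 17/4
  9/2 6/5 22/5 3
  3 4 7/2 6
After step 2:
  85/18 1069/240 311/80 13/3
  271/60 159/50 98/25 281/80
  33/10 7/2 149/50 353/80
  23/6 117/40 179/40 25/6
After step 3:
  9859/2160 29239/7200 3319/800 176/45
  14147/3600 4697/1200 437/125 9707/2400
  303/80 3177/1000 1543/400 9043/2400
  1207/360 221/60 1091/300 3133/720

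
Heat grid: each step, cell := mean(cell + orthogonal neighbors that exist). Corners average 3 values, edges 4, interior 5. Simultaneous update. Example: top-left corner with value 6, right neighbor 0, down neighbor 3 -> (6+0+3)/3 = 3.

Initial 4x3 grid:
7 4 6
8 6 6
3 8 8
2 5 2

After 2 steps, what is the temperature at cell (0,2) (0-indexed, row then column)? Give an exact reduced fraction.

Step 1: cell (0,2) = 16/3
Step 2: cell (0,2) = 211/36
Full grid after step 2:
  217/36 1429/240 211/36
  1439/240 613/100 727/120
  247/48 279/50 47/8
  77/18 223/48 61/12

Answer: 211/36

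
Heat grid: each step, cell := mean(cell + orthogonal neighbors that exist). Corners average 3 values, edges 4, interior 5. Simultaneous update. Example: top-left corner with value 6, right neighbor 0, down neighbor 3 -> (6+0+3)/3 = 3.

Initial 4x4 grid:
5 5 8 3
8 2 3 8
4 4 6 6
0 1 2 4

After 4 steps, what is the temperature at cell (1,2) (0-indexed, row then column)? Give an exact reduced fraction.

Answer: 862571/180000

Derivation:
Step 1: cell (1,2) = 27/5
Step 2: cell (1,2) = 19/4
Step 3: cell (1,2) = 29813/6000
Step 4: cell (1,2) = 862571/180000
Full grid after step 4:
  5843/1200 355679/72000 1114157/216000 68041/12960
  317779/72000 45613/10000 862571/180000 551521/108000
  789097/216000 682231/180000 32039/7500 10997/2400
  40349/12960 355241/108000 26951/7200 913/216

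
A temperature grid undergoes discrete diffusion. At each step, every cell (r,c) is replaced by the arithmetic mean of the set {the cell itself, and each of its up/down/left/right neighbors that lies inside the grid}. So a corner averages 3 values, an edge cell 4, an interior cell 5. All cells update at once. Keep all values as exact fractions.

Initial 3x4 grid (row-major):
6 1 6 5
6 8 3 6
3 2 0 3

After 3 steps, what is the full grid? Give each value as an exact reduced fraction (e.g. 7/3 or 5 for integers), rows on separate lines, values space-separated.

After step 1:
  13/3 21/4 15/4 17/3
  23/4 4 23/5 17/4
  11/3 13/4 2 3
After step 2:
  46/9 13/3 289/60 41/9
  71/16 457/100 93/25 1051/240
  38/9 155/48 257/80 37/12
After step 3:
  1999/432 4237/900 15683/3600 9901/2160
  22009/4800 2029/500 12419/3000 56657/14400
  107/27 27421/7200 2649/800 427/120

Answer: 1999/432 4237/900 15683/3600 9901/2160
22009/4800 2029/500 12419/3000 56657/14400
107/27 27421/7200 2649/800 427/120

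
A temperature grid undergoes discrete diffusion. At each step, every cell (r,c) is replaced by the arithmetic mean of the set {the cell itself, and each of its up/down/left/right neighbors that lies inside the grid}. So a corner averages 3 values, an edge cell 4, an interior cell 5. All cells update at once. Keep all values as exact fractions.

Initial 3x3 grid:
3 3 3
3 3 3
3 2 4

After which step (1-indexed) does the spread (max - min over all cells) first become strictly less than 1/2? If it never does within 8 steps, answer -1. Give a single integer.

Step 1: max=13/4, min=8/3, spread=7/12
Step 2: max=37/12, min=43/15, spread=13/60
  -> spread < 1/2 first at step 2
Step 3: max=14627/4800, min=388/135, spread=7483/43200
Step 4: max=130657/43200, min=315779/108000, spread=21727/216000
Step 5: max=17282681/5760000, min=2848289/972000, spread=10906147/155520000
Step 6: max=465854713/155520000, min=343719941/116640000, spread=36295/746496
Step 7: max=27861362411/9331200000, min=5164284163/1749600000, spread=305773/8957952
Step 8: max=1669554305617/559872000000, min=1242103420619/419904000000, spread=2575951/107495424

Answer: 2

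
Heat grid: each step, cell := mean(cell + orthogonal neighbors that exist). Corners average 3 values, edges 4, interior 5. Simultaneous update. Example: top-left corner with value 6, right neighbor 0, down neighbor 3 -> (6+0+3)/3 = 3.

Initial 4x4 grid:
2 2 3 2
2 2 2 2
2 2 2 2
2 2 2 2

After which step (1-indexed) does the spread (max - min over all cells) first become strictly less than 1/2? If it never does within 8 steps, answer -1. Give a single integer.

Step 1: max=7/3, min=2, spread=1/3
  -> spread < 1/2 first at step 1
Step 2: max=271/120, min=2, spread=31/120
Step 3: max=2371/1080, min=2, spread=211/1080
Step 4: max=232843/108000, min=2, spread=16843/108000
Step 5: max=2082643/972000, min=18079/9000, spread=130111/972000
Step 6: max=61962367/29160000, min=1087159/540000, spread=3255781/29160000
Step 7: max=1849953691/874800000, min=1091107/540000, spread=82360351/874800000
Step 8: max=55239316891/26244000000, min=196906441/97200000, spread=2074577821/26244000000

Answer: 1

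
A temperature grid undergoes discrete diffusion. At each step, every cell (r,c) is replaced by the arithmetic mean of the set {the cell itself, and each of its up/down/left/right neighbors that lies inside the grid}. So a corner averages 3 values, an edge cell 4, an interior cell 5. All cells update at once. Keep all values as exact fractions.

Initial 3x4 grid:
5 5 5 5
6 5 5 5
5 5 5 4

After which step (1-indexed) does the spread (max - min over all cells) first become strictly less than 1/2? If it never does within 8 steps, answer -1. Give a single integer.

Step 1: max=16/3, min=14/3, spread=2/3
Step 2: max=1267/240, min=85/18, spread=401/720
Step 3: max=11237/2160, min=1039/216, spread=847/2160
  -> spread < 1/2 first at step 3
Step 4: max=4466011/864000, min=629219/129600, spread=813653/2592000
Step 5: max=40010501/7776000, min=38016271/7776000, spread=199423/777600
Step 6: max=2390194399/466560000, min=2293278449/466560000, spread=1938319/9331200
Step 7: max=142936290341/27993600000, min=138148900891/27993600000, spread=95747789/559872000
Step 8: max=8551033997119/1679616000000, min=8316028214369/1679616000000, spread=940023131/6718464000

Answer: 3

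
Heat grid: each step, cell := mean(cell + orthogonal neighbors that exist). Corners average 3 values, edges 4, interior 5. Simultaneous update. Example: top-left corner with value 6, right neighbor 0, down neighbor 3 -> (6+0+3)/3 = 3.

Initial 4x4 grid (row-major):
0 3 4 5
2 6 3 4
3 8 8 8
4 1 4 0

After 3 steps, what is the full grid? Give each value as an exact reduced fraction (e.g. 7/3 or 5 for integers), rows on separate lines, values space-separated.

After step 1:
  5/3 13/4 15/4 13/3
  11/4 22/5 5 5
  17/4 26/5 31/5 5
  8/3 17/4 13/4 4
After step 2:
  23/9 49/15 49/12 157/36
  49/15 103/25 487/100 29/6
  223/60 243/50 493/100 101/20
  67/18 461/120 177/40 49/12
After step 3:
  409/135 12623/3600 14923/3600 239/54
  12293/3600 1223/300 6851/1500 17203/3600
  14009/3600 12881/3000 4827/1000 5669/1200
  4061/1080 3791/900 108/25 1627/360

Answer: 409/135 12623/3600 14923/3600 239/54
12293/3600 1223/300 6851/1500 17203/3600
14009/3600 12881/3000 4827/1000 5669/1200
4061/1080 3791/900 108/25 1627/360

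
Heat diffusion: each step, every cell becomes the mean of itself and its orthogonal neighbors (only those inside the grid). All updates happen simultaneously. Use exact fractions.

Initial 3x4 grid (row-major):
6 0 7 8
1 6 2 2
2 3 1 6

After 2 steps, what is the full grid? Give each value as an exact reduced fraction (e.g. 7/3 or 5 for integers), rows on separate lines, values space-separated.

After step 1:
  7/3 19/4 17/4 17/3
  15/4 12/5 18/5 9/2
  2 3 3 3
After step 2:
  65/18 103/30 137/30 173/36
  629/240 7/2 71/20 503/120
  35/12 13/5 63/20 7/2

Answer: 65/18 103/30 137/30 173/36
629/240 7/2 71/20 503/120
35/12 13/5 63/20 7/2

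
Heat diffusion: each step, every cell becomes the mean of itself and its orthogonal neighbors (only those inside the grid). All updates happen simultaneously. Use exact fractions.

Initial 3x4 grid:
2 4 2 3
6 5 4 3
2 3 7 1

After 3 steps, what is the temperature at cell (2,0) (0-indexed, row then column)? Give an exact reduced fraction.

Step 1: cell (2,0) = 11/3
Step 2: cell (2,0) = 35/9
Step 3: cell (2,0) = 8539/2160
Full grid after step 3:
  2723/720 4411/1200 12263/3600 6877/2160
  55727/14400 23203/6000 21923/6000 47767/14400
  8539/2160 7129/1800 6769/1800 7687/2160

Answer: 8539/2160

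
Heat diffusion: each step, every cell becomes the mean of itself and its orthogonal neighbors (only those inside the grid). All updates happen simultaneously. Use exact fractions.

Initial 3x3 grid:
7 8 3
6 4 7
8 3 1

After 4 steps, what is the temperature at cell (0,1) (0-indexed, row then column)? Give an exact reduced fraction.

Step 1: cell (0,1) = 11/2
Step 2: cell (0,1) = 241/40
Step 3: cell (0,1) = 13427/2400
Step 4: cell (0,1) = 804569/144000
Full grid after step 4:
  250639/43200 804569/144000 223889/43200
  4867039/864000 935459/180000 4258789/864000
  681767/129600 268229/54000 596717/129600

Answer: 804569/144000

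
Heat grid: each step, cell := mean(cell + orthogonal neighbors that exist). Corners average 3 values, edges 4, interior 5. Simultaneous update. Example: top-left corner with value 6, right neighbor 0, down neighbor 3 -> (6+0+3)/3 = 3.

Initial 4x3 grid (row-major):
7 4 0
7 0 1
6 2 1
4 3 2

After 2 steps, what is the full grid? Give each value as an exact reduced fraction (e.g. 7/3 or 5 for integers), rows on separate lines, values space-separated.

Answer: 55/12 793/240 59/36
371/80 269/100 97/60
989/240 71/25 8/5
71/18 689/240 25/12

Derivation:
After step 1:
  6 11/4 5/3
  5 14/5 1/2
  19/4 12/5 3/2
  13/3 11/4 2
After step 2:
  55/12 793/240 59/36
  371/80 269/100 97/60
  989/240 71/25 8/5
  71/18 689/240 25/12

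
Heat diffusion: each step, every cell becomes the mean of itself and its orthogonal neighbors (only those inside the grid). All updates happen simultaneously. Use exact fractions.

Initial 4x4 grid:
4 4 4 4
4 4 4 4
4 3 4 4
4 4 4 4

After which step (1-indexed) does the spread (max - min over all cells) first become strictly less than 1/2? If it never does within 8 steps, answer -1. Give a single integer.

Step 1: max=4, min=15/4, spread=1/4
  -> spread < 1/2 first at step 1
Step 2: max=4, min=189/50, spread=11/50
Step 3: max=4, min=9233/2400, spread=367/2400
Step 4: max=2387/600, min=41629/10800, spread=1337/10800
Step 5: max=71531/18000, min=1254331/324000, spread=33227/324000
Step 6: max=427951/108000, min=37665673/9720000, spread=849917/9720000
Step 7: max=6411467/1620000, min=1132685653/291600000, spread=21378407/291600000
Step 8: max=1920311657/486000000, min=34025537629/8748000000, spread=540072197/8748000000

Answer: 1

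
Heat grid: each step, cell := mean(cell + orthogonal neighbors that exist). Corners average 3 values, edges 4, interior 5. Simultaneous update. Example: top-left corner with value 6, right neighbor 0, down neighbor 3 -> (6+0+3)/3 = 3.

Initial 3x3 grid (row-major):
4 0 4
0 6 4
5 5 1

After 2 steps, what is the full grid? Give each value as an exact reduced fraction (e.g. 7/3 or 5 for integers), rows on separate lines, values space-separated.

Answer: 103/36 21/8 119/36
137/48 73/20 51/16
34/9 167/48 34/9

Derivation:
After step 1:
  4/3 7/2 8/3
  15/4 3 15/4
  10/3 17/4 10/3
After step 2:
  103/36 21/8 119/36
  137/48 73/20 51/16
  34/9 167/48 34/9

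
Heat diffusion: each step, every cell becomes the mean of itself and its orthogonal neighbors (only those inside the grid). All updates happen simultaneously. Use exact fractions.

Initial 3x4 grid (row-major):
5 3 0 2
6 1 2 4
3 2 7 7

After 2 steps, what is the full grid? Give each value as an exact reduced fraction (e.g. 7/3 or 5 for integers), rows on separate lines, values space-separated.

After step 1:
  14/3 9/4 7/4 2
  15/4 14/5 14/5 15/4
  11/3 13/4 9/2 6
After step 2:
  32/9 43/15 11/5 5/2
  893/240 297/100 78/25 291/80
  32/9 853/240 331/80 19/4

Answer: 32/9 43/15 11/5 5/2
893/240 297/100 78/25 291/80
32/9 853/240 331/80 19/4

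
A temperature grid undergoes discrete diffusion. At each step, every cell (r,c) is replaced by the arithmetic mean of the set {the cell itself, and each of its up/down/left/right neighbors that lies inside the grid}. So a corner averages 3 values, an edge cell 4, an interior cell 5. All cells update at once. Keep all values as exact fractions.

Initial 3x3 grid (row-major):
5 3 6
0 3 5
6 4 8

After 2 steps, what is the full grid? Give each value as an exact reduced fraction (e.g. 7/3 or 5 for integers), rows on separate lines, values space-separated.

Answer: 125/36 175/48 173/36
25/8 43/10 113/24
145/36 69/16 197/36

Derivation:
After step 1:
  8/3 17/4 14/3
  7/2 3 11/2
  10/3 21/4 17/3
After step 2:
  125/36 175/48 173/36
  25/8 43/10 113/24
  145/36 69/16 197/36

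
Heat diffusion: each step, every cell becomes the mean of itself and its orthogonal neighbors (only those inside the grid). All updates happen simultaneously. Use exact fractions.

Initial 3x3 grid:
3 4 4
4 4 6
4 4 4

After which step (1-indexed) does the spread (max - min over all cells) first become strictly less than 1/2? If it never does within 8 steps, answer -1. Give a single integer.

Step 1: max=14/3, min=11/3, spread=1
Step 2: max=547/120, min=67/18, spread=301/360
Step 3: max=4757/1080, min=56423/14400, spread=21011/43200
  -> spread < 1/2 first at step 3
Step 4: max=1864303/432000, min=257209/64800, spread=448729/1296000
Step 5: max=16612373/3888000, min=15708623/3888000, spread=1205/5184
Step 6: max=986742931/233280000, min=948676681/233280000, spread=10151/62208
Step 7: max=58926663557/13996800000, min=57323219807/13996800000, spread=85517/746496
Step 8: max=3519688079779/839808000000, min=3452147673529/839808000000, spread=720431/8957952

Answer: 3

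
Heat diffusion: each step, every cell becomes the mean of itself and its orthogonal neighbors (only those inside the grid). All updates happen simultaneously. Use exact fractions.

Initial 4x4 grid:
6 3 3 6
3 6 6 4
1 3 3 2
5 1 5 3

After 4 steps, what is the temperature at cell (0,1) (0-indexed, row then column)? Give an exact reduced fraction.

Step 1: cell (0,1) = 9/2
Step 2: cell (0,1) = 43/10
Step 3: cell (0,1) = 211/50
Step 4: cell (0,1) = 6239/1500
Full grid after step 4:
  21697/5400 6239/1500 14282/3375 138097/32400
  22661/6000 57947/15000 361987/90000 432259/108000
  180533/54000 2513/720 160127/45000 396931/108000
  102079/32400 343051/108000 362371/108000 10969/3240

Answer: 6239/1500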